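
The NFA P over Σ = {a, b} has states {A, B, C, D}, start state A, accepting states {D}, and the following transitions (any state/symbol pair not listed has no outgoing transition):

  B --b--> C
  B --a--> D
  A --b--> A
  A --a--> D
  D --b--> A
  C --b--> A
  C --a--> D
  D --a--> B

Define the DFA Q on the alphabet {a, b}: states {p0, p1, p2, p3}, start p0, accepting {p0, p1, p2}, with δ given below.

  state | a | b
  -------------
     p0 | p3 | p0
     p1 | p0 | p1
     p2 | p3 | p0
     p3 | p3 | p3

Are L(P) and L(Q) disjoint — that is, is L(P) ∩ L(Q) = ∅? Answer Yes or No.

Yes

Exploring the product automaton P × Q from the start pair (A, p0), following both machines on each input symbol, reaches 5 state pairs: (A, p0), (D, p3), (B, p3), (A, p3), (C, p3).
P accepts in {D} and Q accepts in {p0, p1, p2}; no reachable pair has both components accepting, so no string drives both machines to acceptance simultaneously and L(P) ∩ L(Q) = ∅.
So no string is accepted by both, and the intersection is empty.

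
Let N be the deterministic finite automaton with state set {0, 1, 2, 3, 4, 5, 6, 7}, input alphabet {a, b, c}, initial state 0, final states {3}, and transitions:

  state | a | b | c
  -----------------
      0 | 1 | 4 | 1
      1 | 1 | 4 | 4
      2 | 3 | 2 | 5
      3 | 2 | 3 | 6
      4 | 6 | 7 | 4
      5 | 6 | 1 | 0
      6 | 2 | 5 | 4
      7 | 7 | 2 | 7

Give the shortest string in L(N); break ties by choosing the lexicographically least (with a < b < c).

A breadth-first search from 0 reaches an accepting state first via the path 0 → 4 → 6 → 2 → 3 on input baaa.
No string of length < 4 is accepted (BFS exhausts all shorter strings without reaching an accepting state), and baaa is the lexicographically least accepting string of length 4.

baaa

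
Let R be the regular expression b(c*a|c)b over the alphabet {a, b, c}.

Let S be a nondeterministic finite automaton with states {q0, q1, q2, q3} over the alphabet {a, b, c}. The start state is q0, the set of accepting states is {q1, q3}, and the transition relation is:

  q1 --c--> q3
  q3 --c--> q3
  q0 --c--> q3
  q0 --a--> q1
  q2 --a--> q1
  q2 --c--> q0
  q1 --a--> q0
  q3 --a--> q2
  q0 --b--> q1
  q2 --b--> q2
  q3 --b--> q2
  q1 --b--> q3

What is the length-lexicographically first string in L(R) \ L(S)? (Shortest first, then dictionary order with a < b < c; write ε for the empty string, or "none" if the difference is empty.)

The string bcb is accepted by R but not by S.
No shorter string lies in the difference, and bcb is the lexicographically first length-3 string in L(R) \ L(S).

bcb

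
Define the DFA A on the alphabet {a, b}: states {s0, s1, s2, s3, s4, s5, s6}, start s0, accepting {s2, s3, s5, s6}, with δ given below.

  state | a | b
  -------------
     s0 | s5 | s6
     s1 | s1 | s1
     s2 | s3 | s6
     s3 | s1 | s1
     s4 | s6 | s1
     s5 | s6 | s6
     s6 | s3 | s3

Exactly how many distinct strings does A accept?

The useful subgraph on states {s0, s3, s5, s6} is acyclic, so L(A) is finite; the longest accepting path visits 4 useful states, giving maximum string length 3.
Counting accepting paths from s0 by length: 2 of length 1, 4 of length 2, 4 of length 3. Total 10.

10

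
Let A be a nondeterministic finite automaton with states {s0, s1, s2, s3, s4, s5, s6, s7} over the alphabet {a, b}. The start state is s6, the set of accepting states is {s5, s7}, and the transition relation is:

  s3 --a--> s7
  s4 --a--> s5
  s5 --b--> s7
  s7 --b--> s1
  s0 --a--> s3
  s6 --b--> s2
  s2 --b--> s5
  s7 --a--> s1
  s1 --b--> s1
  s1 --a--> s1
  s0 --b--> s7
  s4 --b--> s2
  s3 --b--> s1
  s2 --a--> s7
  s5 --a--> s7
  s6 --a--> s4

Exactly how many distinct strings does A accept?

The useful subgraph on states {s2, s4, s5, s6, s7} is acyclic, so L(A) is finite; the longest accepting path visits 5 useful states, giving maximum string length 4.
Counting accepting paths from s6 by length: 3 of length 2, 6 of length 3, 2 of length 4. Total 11.

11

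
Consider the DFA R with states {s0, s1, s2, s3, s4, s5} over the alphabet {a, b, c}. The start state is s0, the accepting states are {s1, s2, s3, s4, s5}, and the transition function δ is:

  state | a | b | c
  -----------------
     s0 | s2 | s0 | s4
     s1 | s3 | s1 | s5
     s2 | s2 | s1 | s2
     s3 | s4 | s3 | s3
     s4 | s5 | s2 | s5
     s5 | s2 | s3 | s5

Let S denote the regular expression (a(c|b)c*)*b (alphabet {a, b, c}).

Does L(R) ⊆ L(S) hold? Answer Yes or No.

The string a is in L(R) but not in L(S).
So L(R) ⊄ L(S).

No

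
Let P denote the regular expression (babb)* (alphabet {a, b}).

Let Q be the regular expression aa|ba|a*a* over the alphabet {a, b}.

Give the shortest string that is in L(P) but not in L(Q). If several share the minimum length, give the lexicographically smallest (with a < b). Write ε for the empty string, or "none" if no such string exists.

The string babb is accepted by P but not by Q.
No shorter string lies in the difference, and babb is the lexicographically first length-4 string in L(P) \ L(Q).

babb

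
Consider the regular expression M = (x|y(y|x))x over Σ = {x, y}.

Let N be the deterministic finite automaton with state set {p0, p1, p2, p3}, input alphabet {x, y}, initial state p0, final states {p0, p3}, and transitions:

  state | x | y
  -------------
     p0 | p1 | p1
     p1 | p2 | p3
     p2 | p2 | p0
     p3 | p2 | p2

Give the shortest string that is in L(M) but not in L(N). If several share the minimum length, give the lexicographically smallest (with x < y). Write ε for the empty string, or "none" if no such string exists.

The string xx is accepted by M but not by N.
No shorter string lies in the difference, and xx is the lexicographically first length-2 string in L(M) \ L(N).

xx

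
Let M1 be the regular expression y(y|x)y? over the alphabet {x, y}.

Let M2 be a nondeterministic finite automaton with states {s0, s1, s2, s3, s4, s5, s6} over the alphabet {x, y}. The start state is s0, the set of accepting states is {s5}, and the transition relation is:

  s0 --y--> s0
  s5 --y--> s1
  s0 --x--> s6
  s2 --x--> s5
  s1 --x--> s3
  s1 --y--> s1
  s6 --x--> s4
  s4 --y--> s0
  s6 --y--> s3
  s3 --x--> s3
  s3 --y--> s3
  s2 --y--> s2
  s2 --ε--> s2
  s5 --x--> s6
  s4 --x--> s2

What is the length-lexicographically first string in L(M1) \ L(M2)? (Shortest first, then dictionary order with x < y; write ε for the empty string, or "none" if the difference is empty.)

yx

The string yx is accepted by M1 but not by M2.
No shorter string lies in the difference, and yx is the lexicographically first length-2 string in L(M1) \ L(M2).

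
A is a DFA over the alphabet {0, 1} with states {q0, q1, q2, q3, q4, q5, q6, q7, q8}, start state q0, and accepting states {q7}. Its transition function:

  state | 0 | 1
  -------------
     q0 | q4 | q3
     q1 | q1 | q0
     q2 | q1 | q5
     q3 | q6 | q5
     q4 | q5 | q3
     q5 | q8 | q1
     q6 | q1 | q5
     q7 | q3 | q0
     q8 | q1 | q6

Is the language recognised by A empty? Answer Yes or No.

Yes

The states reachable from the start state are {q0, q1, q3, q4, q5, q6, q8}.
None of the accepting states {q7} is reachable, so no string is accepted and L(A) = ∅.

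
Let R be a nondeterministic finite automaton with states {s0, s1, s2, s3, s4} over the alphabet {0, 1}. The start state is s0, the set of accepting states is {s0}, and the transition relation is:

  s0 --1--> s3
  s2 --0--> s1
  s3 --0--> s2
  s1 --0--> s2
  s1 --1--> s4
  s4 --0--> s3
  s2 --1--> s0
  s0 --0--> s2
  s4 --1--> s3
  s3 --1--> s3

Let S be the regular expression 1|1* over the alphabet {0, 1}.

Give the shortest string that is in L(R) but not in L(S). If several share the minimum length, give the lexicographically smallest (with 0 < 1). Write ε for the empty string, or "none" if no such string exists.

The string 01 is accepted by R but not by S.
No shorter string lies in the difference, and 01 is the lexicographically first length-2 string in L(R) \ L(S).

01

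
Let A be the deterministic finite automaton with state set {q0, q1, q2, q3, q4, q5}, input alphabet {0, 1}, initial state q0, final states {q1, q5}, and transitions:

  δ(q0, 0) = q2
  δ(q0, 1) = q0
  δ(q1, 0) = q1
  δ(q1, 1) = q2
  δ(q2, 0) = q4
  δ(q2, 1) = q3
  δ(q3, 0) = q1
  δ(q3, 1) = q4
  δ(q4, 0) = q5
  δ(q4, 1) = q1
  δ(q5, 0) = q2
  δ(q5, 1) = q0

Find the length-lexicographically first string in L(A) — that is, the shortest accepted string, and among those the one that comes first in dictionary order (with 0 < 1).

A breadth-first search from q0 reaches an accepting state first via the path q0 → q2 → q4 → q5 on input 000.
No string of length < 3 is accepted (BFS exhausts all shorter strings without reaching an accepting state), and 000 is the lexicographically least accepting string of length 3.

000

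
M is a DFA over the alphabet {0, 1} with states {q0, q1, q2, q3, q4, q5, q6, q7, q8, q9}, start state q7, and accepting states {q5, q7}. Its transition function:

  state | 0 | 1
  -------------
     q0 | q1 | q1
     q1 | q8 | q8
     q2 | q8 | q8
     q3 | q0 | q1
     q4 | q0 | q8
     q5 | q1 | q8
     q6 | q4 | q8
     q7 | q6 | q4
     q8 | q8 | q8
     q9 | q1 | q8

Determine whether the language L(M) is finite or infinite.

finite

The useful states (reachable from q7 and able to reach an accepting state) are {q7}.
Restricted to these states the transition graph has no cycle, so every accepting path has bounded length and L is finite.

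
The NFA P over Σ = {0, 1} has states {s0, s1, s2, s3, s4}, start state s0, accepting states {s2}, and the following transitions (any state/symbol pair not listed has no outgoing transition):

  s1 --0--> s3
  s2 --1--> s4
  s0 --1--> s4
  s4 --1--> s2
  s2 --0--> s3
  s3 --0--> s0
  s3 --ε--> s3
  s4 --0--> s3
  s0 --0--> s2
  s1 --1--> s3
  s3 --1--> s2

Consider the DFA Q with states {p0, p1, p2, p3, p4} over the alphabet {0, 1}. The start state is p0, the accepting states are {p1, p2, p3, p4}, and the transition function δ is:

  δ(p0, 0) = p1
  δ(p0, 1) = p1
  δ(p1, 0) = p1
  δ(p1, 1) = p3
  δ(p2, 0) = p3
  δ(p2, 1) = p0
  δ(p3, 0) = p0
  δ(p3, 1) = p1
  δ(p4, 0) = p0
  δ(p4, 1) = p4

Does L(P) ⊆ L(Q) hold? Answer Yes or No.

Yes

Exploring the product automaton P × Q from the start pair (s0, p0), following both machines on each input symbol, reaches 8 state pairs: (s0, p0), (s2, p1), (s4, p1), (s3, p1), (s4, p3), (s2, p3), (s0, p1), (s3, p0).
P accepts in {s2} and Q accepts in {p1, p2, p3, p4}. The reachable pairs whose P-component is accepting are (s2, p1), (s2, p3); in each of them the Q-component is accepting too, so the product for L(P) \ L(Q) (P-component accepting, Q-component rejecting) has no reachable accepting pair and the difference is empty.
Hence every string in L(P) is also in L(Q).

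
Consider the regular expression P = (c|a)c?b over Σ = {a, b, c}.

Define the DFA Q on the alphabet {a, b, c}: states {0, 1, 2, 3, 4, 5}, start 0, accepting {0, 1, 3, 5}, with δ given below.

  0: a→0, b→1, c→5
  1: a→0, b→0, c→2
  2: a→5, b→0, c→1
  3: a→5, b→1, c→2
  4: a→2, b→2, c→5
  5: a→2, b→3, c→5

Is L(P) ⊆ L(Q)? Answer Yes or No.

Yes

Converting the expression P to a DFA (subset construction, then merging equivalent states) gives the minimal DFA with states {p0, p1, p2, p3, p4}, start state p0, accepting states {p3} and transitions p0: a→p1, b→p2, c→p1; p1: a→p2, b→p3, c→p4; p2: a→p2, b→p2, c→p2; p3: a→p2, b→p2, c→p2; p4: a→p2, b→p3, c→p2.
Exploring the product automaton P × Q from the start pair (p0, 0), following both machines on each input symbol, reaches 11 state pairs: (p0, 0), (p1, 0), (p2, 1), (p1, 5), (p2, 0), (p3, 1), (p4, 5), (p2, 2), (p3, 3), (p2, 5), (p2, 3).
P accepts in {p3} and Q accepts in {0, 1, 3, 5}. The reachable pairs whose P-component is accepting are (p3, 1), (p3, 3); in each of them the Q-component is accepting too, so the product for L(P) \ L(Q) (P-component accepting, Q-component rejecting) has no reachable accepting pair and the difference is empty.
Hence every string in L(P) is also in L(Q).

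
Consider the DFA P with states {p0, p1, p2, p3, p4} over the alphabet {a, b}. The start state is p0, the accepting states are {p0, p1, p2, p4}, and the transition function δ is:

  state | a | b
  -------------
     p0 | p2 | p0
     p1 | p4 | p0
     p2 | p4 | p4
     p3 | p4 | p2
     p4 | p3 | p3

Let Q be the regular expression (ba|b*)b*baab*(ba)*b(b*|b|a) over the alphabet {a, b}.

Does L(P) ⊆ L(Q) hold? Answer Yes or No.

No

The empty string ε is in L(P) but not in L(Q).
So L(P) ⊄ L(Q).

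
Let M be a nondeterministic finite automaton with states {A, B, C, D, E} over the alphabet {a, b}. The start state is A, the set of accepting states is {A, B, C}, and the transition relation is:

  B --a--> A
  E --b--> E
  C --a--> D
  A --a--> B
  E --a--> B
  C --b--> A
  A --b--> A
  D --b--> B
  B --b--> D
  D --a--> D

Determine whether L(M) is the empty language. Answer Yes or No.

No

The empty string ε is accepted: the run A ends in the accepting state A.
Since at least one string is accepted, L(M) is not empty.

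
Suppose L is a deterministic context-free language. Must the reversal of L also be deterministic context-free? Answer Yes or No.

L = {c bⁿaⁿ : n≥0} ∪ {d b²ⁿaⁿ : n≥0} is a DCFL: the first symbol tells a deterministic PDA whether to pop one or two b's per a. Its reversal Lᴿ = {aⁿbⁿ c : n≥0} ∪ {aⁿb²ⁿ d : n≥0} is not. DCFLs are closed under right quotient by regular languages, and Lᴿ/{c, d} = {aⁿbⁿ : n≥0} ∪ {aⁿb²ⁿ : n≥0} — the standard context-free language accepted by no deterministic PDA (intuitively the machine would have to commit to a b-to-a ratio before the distinguishing marker arrives; formally, a DPDA for it would have a single run on aⁿb²ⁿ, accepting after the prefix aⁿbⁿ and accepting again after n more b's; an ordinary PDA that simulates it on a's and b's and, at any moment when it is accepting, may switch to reading only a fresh letter e while feeding each e to the simulation as a b, would accept aⁱbʲeᵏ (k≥1) exactly when both aⁱbʲ and aⁱbʲ⁺ᵏ are in the language, i.e. its language intersected with the regular set a*b*e⁺ would be exactly {aⁿbⁿeⁿ : n≥1} — impossible, since context-free languages are closed under intersection with regular sets and {aⁿbⁿeⁿ} is not context-free). So Lᴿ cannot be a DCFL.

No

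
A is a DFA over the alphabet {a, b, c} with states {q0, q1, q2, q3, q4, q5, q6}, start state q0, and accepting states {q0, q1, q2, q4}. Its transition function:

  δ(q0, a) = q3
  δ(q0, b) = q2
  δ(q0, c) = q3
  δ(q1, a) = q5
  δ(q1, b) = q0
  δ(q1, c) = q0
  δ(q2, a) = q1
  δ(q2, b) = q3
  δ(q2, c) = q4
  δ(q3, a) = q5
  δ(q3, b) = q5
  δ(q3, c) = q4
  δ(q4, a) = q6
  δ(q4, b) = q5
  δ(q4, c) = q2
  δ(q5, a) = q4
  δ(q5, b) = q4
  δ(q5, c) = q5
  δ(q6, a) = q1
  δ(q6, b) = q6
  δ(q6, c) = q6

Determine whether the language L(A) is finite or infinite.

infinite

State q0 is reachable from the start and can reach an accepting state, and it lies on the cycle q0 → q2 → q1 → q0.
Traversing that cycle any number of times yields accepted strings of unbounded length, so the language is infinite.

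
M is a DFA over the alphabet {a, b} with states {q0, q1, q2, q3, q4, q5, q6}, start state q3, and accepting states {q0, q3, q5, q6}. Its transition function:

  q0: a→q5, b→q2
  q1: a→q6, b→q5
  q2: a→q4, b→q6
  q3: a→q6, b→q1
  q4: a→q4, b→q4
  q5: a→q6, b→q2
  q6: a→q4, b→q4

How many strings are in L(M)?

6

The useful subgraph on states {q1, q2, q3, q5, q6} is acyclic, so L(M) is finite; the longest accepting path visits 5 useful states, giving maximum string length 4.
Counting accepting paths from q3 by length: 1 of length 0, 1 of length 1, 2 of length 2, 1 of length 3, 1 of length 4. Total 6.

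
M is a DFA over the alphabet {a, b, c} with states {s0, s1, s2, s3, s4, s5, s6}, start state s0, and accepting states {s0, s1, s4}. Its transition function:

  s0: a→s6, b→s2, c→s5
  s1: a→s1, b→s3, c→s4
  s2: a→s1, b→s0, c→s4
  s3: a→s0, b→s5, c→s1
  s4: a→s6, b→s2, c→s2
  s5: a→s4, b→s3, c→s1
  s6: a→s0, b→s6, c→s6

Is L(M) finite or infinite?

infinite

State s0 is reachable from the start and can reach an accepting state, and it lies on the cycle s0 → s2 → s0.
Traversing that cycle any number of times yields accepted strings of unbounded length, so the language is infinite.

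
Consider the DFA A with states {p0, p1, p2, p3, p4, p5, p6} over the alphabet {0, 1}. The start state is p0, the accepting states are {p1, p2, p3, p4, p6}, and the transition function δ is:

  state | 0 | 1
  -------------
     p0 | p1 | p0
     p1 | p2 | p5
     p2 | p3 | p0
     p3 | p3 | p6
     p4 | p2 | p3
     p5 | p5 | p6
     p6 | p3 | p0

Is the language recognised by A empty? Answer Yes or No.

No

The string 0 is accepted: the run p0 → p1 ends in the accepting state p1.
Since at least one string is accepted, L(A) is not empty.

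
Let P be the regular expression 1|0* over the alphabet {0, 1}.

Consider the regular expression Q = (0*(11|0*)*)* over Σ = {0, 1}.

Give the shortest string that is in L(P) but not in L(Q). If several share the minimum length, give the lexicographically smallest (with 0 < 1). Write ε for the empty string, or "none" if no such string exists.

The string 1 is accepted by P but not by Q.
No shorter string lies in the difference, and 1 is the lexicographically first length-1 string in L(P) \ L(Q).

1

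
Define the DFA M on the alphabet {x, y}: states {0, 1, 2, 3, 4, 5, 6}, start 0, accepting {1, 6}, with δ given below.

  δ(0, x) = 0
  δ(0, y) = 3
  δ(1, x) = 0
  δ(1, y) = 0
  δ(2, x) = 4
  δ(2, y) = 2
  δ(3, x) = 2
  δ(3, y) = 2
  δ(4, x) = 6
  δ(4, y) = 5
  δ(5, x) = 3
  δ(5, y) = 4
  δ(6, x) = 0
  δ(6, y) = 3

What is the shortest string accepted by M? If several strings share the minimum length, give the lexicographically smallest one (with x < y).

yxxx

A breadth-first search from 0 reaches an accepting state first via the path 0 → 3 → 2 → 4 → 6 on input yxxx.
No string of length < 4 is accepted (BFS exhausts all shorter strings without reaching an accepting state), and yxxx is the lexicographically least accepting string of length 4.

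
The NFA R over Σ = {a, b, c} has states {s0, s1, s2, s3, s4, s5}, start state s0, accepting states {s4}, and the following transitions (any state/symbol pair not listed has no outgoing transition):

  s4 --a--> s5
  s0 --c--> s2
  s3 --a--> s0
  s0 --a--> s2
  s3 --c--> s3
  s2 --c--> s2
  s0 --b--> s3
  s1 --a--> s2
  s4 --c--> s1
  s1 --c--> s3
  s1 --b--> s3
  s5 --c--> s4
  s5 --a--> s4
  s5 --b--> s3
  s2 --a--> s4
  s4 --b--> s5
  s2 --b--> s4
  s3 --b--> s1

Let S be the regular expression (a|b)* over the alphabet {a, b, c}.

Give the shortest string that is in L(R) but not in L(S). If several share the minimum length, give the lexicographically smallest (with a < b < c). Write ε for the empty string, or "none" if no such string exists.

The string ca is accepted by R but not by S.
No shorter string lies in the difference, and ca is the lexicographically first length-2 string in L(R) \ L(S).

ca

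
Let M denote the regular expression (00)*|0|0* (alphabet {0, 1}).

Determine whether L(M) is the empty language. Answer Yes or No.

No

The empty string ε matches the expression, so it belongs to L(M).
Since L(M) contains at least one string, it is not empty.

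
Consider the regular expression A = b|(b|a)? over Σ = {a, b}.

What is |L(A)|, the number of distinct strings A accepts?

The expression has no Kleene star, so L(A) is finite. Expanding the alternatives gives {ε, a, b}.
That is 1 of length 0, 2 of length 1: 3 strings in all.

3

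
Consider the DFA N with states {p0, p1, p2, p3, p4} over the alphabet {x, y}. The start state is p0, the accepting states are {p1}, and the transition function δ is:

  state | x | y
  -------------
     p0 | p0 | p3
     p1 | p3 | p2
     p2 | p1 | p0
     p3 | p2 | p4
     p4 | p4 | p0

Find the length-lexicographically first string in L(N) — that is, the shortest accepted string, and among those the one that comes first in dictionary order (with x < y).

A breadth-first search from p0 reaches an accepting state first via the path p0 → p3 → p2 → p1 on input yxx.
No string of length < 3 is accepted (BFS exhausts all shorter strings without reaching an accepting state), and yxx is the lexicographically least accepting string of length 3.

yxx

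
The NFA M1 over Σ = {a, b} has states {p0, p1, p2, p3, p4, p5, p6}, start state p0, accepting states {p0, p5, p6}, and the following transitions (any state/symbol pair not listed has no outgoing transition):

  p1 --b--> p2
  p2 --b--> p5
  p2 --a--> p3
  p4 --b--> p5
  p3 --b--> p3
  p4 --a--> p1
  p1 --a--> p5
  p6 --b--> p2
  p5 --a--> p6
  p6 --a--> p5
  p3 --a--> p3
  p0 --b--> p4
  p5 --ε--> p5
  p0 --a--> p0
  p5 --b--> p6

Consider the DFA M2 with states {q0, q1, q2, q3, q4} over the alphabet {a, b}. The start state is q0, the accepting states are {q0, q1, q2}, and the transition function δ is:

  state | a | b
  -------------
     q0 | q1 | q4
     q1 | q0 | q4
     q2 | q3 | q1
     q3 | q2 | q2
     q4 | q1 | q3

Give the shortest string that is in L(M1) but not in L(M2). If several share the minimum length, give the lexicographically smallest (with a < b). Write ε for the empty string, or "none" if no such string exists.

bb

The string bb is accepted by M1 but not by M2.
No shorter string lies in the difference, and bb is the lexicographically first length-2 string in L(M1) \ L(M2).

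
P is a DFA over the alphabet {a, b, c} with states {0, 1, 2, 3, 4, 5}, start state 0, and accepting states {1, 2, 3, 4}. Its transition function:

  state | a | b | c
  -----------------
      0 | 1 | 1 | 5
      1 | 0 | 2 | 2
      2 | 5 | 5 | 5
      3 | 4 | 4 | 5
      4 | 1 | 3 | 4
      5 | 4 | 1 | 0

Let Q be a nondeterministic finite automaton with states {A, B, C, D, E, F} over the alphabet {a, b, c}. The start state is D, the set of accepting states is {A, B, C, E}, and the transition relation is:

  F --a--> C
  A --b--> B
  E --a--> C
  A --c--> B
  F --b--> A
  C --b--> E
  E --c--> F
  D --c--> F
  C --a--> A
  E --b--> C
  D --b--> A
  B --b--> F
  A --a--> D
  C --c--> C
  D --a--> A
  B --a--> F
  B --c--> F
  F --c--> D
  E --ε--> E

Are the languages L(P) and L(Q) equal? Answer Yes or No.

Yes

Exploring the product automaton P × Q from the start pair (0, D), following both machines on each input symbol, reaches 6 state pairs: (0, D), (1, A), (5, F), (2, B), (4, C), (3, E).
P accepts in {1, 2, 3, 4} and Q accepts in {A, B, C, E}. In every reachable pair the two components are either both accepting — (1, A), (2, B), (4, C), (3, E) — or both non-accepting, so no string is accepted by exactly one of the machines: L(P) \ L(Q) and L(Q) \ L(P) are both empty.
Hence every string is accepted by P iff it is accepted by Q, and the two languages coincide.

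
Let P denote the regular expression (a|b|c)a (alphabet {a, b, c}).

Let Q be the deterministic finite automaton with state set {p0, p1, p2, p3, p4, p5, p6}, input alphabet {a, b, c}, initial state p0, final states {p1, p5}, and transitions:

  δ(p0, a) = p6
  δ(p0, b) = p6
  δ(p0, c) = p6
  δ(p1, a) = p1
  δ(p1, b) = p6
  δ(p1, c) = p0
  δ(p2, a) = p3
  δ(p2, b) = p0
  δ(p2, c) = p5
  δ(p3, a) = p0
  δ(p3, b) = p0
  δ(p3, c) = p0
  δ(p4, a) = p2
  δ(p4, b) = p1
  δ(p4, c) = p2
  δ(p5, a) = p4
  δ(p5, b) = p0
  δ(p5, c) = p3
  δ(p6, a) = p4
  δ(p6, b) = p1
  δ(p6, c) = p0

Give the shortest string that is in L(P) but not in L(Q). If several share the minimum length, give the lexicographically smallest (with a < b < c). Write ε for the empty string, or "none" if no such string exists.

aa

The string aa is accepted by P but not by Q.
No shorter string lies in the difference, and aa is the lexicographically first length-2 string in L(P) \ L(Q).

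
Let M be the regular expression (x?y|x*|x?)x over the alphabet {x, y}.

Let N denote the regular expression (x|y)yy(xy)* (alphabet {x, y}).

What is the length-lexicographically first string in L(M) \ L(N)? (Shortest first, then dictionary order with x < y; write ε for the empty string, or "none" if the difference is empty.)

x

The string x is accepted by M but not by N.
No shorter string lies in the difference, and x is the lexicographically first length-1 string in L(M) \ L(N).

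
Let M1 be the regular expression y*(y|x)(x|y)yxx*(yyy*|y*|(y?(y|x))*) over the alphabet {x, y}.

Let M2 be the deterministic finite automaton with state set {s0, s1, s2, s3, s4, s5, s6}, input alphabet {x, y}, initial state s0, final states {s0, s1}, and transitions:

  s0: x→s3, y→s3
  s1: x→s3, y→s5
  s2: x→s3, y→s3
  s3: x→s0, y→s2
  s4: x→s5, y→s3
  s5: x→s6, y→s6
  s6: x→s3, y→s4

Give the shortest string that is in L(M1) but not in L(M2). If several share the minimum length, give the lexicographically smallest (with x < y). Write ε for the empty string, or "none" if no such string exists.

The string xxyxx is accepted by M1 but not by M2.
No shorter string lies in the difference, and xxyxx is the lexicographically first length-5 string in L(M1) \ L(M2).

xxyxx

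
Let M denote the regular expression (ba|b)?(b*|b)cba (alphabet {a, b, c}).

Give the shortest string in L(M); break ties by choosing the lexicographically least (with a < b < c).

By inspection of the expression, no string of length less than 3 matches, and cba is the lexicographically first match of length 3.

cba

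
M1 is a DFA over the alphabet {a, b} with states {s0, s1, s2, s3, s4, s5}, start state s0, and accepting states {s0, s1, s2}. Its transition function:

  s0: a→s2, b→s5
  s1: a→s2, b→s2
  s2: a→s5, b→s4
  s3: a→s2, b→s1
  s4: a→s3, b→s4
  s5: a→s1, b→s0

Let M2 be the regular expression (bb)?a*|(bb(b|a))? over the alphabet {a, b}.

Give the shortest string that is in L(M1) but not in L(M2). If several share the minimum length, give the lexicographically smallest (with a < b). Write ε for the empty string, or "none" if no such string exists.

ba

The string ba is accepted by M1 but not by M2.
No shorter string lies in the difference, and ba is the lexicographically first length-2 string in L(M1) \ L(M2).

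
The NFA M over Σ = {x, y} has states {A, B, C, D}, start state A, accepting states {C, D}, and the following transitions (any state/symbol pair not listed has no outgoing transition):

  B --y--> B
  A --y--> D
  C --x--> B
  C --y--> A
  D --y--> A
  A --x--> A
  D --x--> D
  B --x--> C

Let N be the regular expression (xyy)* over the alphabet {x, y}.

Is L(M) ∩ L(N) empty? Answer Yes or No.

Yes

Converting the expression N to a DFA (subset construction, then merging equivalent states) gives the minimal DFA with states {n0, n1, n2, n3}, start state n0, accepting states {n0} and transitions n0: x→n1, y→n2; n1: x→n2, y→n3; n2: x→n2, y→n2; n3: x→n2, y→n0.
Exploring the product automaton M × N from the start pair (A, n0), following both machines on each input symbol, reaches 5 state pairs: (A, n0), (A, n1), (D, n2), (A, n2), (D, n3).
M accepts in {C, D} and N accepts in {n0}; no reachable pair has both components accepting, so no string drives both machines to acceptance simultaneously and L(M) ∩ L(N) = ∅.
So no string is accepted by both, and the intersection is empty.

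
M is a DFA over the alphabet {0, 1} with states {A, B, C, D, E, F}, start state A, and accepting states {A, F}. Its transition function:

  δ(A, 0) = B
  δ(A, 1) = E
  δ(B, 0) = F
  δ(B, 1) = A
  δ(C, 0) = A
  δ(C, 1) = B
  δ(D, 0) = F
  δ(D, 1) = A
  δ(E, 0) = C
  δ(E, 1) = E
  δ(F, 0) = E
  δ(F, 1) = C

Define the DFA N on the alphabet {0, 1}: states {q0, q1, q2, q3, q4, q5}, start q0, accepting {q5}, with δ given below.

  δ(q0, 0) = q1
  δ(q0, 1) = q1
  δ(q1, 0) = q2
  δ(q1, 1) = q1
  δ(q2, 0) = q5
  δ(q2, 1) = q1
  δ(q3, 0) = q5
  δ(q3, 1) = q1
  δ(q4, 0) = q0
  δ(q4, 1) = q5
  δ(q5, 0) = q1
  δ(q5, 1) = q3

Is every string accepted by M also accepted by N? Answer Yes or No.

The empty string ε is in L(M) but not in L(N).
So L(M) ⊄ L(N).

No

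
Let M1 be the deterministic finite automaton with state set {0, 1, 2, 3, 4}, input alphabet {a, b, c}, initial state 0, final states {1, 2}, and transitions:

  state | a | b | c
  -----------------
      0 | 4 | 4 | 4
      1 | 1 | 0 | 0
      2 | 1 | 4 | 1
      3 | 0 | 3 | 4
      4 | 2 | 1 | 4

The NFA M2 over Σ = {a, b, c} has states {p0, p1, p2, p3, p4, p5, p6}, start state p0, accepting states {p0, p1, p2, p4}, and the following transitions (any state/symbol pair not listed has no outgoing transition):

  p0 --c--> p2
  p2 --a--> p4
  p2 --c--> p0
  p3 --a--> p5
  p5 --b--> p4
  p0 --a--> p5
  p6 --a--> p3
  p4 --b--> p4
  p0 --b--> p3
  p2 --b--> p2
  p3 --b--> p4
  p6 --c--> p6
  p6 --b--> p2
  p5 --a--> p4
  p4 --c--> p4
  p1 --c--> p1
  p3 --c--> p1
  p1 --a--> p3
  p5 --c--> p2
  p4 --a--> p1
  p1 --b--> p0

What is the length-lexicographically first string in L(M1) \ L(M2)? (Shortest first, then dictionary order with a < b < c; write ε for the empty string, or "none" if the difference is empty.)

The string ba is accepted by M1 but not by M2.
No shorter string lies in the difference, and ba is the lexicographically first length-2 string in L(M1) \ L(M2).

ba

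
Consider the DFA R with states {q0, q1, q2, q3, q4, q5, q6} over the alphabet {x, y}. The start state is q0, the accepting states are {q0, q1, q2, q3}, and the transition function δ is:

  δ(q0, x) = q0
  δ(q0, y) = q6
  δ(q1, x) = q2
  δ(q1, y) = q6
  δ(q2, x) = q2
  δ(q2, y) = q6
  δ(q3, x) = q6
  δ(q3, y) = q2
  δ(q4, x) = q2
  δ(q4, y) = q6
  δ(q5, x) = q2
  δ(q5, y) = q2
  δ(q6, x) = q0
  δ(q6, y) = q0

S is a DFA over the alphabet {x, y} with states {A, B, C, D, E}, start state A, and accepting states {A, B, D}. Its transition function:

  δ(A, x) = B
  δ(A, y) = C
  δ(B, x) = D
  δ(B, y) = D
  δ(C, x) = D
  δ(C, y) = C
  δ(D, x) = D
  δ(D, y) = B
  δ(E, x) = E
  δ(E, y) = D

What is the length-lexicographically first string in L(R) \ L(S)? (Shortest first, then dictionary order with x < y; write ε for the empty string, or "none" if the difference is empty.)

yy

The string yy is accepted by R but not by S.
No shorter string lies in the difference, and yy is the lexicographically first length-2 string in L(R) \ L(S).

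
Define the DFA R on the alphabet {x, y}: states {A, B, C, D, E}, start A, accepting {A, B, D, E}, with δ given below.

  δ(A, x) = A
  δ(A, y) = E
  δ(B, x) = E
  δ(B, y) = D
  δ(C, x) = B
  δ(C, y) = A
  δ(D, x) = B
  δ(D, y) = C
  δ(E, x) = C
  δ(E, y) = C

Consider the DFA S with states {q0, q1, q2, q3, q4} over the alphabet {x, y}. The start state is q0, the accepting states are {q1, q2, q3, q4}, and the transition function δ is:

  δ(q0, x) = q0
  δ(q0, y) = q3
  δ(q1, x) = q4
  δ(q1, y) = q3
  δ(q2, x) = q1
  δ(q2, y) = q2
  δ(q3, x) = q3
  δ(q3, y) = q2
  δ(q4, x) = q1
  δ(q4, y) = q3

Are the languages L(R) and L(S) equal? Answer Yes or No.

No

The empty string ε is accepted by R but rejected by S.
So L(R) ≠ L(S).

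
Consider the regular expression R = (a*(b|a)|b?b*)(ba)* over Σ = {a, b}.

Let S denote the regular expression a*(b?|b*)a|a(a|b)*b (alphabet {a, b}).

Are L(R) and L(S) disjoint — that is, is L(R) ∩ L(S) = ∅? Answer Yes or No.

No

The string a is accepted by both R and S.
Hence L(R) ∩ L(S) ≠ ∅.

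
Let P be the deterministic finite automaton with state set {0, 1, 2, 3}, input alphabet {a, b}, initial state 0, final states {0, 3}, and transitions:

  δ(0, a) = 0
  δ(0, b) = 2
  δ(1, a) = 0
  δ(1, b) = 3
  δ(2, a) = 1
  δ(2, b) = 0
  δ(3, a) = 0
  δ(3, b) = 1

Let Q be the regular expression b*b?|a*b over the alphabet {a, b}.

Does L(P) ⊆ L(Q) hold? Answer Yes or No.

The string a is in L(P) but not in L(Q).
So L(P) ⊄ L(Q).

No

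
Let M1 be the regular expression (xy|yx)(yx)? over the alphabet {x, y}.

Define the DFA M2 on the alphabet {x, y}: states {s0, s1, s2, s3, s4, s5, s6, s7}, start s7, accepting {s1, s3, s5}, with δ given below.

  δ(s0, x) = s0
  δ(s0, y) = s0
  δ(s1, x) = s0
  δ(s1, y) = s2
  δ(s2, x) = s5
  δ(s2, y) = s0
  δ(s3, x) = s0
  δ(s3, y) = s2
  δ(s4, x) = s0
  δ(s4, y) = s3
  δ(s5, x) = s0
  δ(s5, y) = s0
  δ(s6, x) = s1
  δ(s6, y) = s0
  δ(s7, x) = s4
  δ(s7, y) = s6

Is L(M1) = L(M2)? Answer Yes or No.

Converting the expression M1 to a DFA (subset construction, then merging equivalent states) gives the minimal DFA with states {r0, r1, r2, r3, r4, r5, r6}, start state r0, accepting states {r4, r6} and transitions r0: x→r1, y→r2; r1: x→r3, y→r4; r2: x→r4, y→r3; r3: x→r3, y→r3; r4: x→r3, y→r5; r5: x→r6, y→r3; r6: x→r3, y→r3.
Exploring the product automaton M1 × M2 from the start pair (r0, s7), following both machines on each input symbol, reaches 8 state pairs: (r0, s7), (r1, s4), (r2, s6), (r3, s0), (r4, s3), (r4, s1), (r5, s2), (r6, s5).
M1 accepts in {r4, r6} and M2 accepts in {s1, s3, s5}. In every reachable pair the two components are either both accepting — (r4, s3), (r4, s1), (r6, s5) — or both non-accepting, so no string is accepted by exactly one of the machines: L(M1) \ L(M2) and L(M2) \ L(M1) are both empty.
Hence every string is accepted by M1 iff it is accepted by M2, and the two languages coincide.

Yes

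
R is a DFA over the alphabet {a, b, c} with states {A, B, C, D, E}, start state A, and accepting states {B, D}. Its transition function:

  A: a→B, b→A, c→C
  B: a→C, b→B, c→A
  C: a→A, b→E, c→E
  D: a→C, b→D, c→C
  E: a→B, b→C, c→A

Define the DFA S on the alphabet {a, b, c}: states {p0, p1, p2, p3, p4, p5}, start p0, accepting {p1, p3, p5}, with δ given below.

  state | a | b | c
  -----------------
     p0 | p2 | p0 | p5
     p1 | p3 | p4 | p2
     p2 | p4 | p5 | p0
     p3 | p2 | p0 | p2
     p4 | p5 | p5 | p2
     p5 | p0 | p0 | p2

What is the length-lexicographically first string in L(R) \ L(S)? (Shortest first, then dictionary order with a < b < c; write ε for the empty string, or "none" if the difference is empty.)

a

The string a is accepted by R but not by S.
No shorter string lies in the difference, and a is the lexicographically first length-1 string in L(R) \ L(S).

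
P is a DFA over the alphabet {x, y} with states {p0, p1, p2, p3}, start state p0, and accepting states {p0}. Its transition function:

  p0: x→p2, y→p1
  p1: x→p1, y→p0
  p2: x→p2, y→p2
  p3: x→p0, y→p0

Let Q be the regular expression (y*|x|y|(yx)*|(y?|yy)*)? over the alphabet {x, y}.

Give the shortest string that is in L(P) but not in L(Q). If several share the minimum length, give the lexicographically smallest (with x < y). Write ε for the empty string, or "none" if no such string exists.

yxy

The string yxy is accepted by P but not by Q.
No shorter string lies in the difference, and yxy is the lexicographically first length-3 string in L(P) \ L(Q).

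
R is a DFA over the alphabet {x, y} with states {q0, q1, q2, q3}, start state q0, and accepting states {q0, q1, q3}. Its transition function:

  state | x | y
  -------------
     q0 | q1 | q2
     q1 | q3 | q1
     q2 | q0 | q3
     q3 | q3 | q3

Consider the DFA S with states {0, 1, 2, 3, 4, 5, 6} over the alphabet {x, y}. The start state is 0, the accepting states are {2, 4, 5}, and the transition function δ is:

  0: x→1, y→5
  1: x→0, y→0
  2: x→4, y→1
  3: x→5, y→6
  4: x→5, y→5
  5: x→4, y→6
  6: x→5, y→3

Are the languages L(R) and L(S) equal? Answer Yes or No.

The empty string ε is accepted by R but rejected by S.
So L(R) ≠ L(S).

No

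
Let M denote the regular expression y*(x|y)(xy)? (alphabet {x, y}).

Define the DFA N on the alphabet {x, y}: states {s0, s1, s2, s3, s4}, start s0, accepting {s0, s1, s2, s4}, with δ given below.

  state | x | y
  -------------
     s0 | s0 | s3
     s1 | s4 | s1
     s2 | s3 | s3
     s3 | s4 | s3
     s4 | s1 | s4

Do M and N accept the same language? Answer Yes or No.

The string y is accepted by M but rejected by N.
So L(M) ≠ L(N).

No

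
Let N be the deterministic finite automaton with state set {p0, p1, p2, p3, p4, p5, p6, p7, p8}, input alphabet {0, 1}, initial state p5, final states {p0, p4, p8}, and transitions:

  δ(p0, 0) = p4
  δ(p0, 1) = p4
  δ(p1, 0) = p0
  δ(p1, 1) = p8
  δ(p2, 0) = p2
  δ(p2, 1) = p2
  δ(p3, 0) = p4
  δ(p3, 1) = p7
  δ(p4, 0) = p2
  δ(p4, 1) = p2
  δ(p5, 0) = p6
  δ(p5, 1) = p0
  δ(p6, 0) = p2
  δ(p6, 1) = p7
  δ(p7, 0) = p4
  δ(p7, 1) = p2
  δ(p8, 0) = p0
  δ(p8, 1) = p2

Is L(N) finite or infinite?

The useful states (reachable from p5 and able to reach an accepting state) are {p0, p4, p5, p6, p7}.
Restricted to these states the transition graph has no cycle, so every accepting path has bounded length and L is finite.

finite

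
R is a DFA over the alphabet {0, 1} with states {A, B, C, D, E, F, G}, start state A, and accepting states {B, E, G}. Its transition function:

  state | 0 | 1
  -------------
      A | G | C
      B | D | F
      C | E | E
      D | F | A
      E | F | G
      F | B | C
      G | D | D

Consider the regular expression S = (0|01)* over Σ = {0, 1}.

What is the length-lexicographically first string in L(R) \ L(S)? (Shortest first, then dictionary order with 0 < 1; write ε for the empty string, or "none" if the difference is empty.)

The string 10 is accepted by R but not by S.
No shorter string lies in the difference, and 10 is the lexicographically first length-2 string in L(R) \ L(S).

10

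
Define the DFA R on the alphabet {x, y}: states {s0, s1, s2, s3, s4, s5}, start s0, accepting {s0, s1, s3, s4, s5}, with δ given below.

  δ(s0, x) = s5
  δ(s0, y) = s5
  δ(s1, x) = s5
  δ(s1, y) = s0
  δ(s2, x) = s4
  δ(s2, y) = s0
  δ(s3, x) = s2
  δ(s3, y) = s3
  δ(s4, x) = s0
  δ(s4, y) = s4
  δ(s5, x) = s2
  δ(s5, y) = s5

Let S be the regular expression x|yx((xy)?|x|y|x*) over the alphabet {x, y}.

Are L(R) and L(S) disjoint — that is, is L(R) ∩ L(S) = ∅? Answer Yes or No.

No

The string x is accepted by both R and S.
Hence L(R) ∩ L(S) ≠ ∅.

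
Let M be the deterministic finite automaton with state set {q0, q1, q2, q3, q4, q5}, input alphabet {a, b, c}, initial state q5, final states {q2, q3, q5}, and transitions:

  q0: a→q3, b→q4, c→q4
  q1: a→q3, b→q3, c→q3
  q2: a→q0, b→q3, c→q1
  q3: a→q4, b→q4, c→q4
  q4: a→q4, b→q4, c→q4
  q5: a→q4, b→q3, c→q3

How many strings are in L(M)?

3

The useful subgraph on states {q3, q5} is acyclic, so L(M) is finite; the longest accepting path visits 2 useful states, giving maximum string length 1.
Counting accepting paths from q5 by length: 1 of length 0, 2 of length 1. Total 3.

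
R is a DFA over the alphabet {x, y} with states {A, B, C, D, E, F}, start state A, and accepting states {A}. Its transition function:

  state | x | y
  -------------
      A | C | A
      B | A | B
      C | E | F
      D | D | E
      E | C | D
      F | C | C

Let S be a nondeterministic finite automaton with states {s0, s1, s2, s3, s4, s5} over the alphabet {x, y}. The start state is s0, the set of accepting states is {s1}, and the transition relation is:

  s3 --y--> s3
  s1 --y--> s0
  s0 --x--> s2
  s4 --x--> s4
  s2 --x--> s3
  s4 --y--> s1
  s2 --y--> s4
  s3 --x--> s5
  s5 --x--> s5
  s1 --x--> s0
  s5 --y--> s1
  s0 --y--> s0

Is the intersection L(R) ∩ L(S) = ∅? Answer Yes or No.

Yes

Exploring the product automaton R × S from the start pair (A, s0), following both machines on each input symbol, reaches 23 state pairs: (A, s0), (C, s2), (E, s3), (F, s4), (C, s5), (D, s3), (C, s4), (C, s1), (E, s5), (F, s1), (D, s5), (E, s4), (E, s0), (F, s0), (D, s1), (C, s0), (E, s1), (D, s0), (E, s2), (D, s2), (C, s3), (D, s4), (F, s3).
R accepts in {A} and S accepts in {s1}; no reachable pair has both components accepting, so no string drives both machines to acceptance simultaneously and L(R) ∩ L(S) = ∅.
So no string is accepted by both, and the intersection is empty.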